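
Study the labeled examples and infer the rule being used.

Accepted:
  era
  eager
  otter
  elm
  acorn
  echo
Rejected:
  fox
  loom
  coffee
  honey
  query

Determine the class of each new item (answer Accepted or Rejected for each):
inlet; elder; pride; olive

Accepted, Accepted, Rejected, Accepted

The simplest hypothesis consistent with all the labels is: starts with a vowel.
inlet → starts with 'i' → Accepted.
elder → starts with 'e' → Accepted.
pride → starts with 'p' → Rejected.
olive → starts with 'o' → Accepted.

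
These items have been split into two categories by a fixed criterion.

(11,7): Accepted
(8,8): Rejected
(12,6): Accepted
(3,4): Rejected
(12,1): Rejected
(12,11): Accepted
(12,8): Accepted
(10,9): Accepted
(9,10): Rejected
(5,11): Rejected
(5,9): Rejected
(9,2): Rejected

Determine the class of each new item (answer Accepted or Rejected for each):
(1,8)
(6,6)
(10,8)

Rejected, Rejected, Accepted

Every 'Accepted' example satisfies: first > second AND sum ≥ 14. None of the 'Rejected' examples do.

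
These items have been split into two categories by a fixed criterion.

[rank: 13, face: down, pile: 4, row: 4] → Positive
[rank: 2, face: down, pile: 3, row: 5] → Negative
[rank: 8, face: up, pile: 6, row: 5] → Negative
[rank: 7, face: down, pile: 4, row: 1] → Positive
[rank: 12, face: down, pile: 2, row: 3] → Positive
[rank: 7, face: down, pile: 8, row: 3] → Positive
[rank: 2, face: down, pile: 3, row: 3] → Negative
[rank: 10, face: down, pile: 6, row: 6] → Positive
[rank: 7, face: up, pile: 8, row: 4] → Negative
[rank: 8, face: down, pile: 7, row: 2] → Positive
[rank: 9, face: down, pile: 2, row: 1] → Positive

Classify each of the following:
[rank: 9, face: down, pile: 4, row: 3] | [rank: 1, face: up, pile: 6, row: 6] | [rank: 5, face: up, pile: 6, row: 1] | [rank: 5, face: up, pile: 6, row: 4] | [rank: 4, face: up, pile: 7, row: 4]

The rule appears to be: face is down AND rank ≥ 7.
[rank: 9, face: down, pile: 4, row: 3] — face is down, rank = 9, hence Positive.
[rank: 1, face: up, pile: 6, row: 6] — face is up, rank = 1, hence Negative.
[rank: 5, face: up, pile: 6, row: 1] — face is up, rank = 5, hence Negative.
[rank: 5, face: up, pile: 6, row: 4] — face is up, rank = 5, hence Negative.
[rank: 4, face: up, pile: 7, row: 4] — face is up, rank = 4, hence Negative.

Positive, Negative, Negative, Negative, Negative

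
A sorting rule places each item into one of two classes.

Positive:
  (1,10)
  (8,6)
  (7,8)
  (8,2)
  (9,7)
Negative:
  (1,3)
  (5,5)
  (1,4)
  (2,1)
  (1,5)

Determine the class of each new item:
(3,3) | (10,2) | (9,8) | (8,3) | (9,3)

Every 'Positive' example satisfies: max ≥ 6. None of the 'Negative' examples do.

Negative, Positive, Positive, Positive, Positive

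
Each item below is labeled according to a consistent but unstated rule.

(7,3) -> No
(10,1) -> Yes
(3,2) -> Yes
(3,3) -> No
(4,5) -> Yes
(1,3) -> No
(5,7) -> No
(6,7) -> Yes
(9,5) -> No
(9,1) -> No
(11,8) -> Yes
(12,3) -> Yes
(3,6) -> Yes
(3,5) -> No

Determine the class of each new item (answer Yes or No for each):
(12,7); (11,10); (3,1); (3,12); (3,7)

A rule that fits every label: sum is odd — true of each 'Yes' example, false of each 'No' one.
(12,7) — 12+7 = 19, hence Yes. (11,10) — 11+10 = 21, hence Yes. (3,1) — 3+1 = 4, hence No. (3,12) — 3+12 = 15, hence Yes. (3,7) — 3+7 = 10, hence No.

Yes, Yes, No, Yes, No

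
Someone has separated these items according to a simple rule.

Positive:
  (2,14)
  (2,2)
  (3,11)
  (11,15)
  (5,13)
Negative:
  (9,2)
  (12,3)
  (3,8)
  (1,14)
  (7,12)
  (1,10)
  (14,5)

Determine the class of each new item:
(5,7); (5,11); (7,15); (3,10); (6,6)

Rule: sum is even. This holds for each 'Positive' example and fails for each 'Negative' one.
(5,7): Positive (5+7 = 12).
(5,11): Positive (5+11 = 16).
(7,15): Positive (7+15 = 22).
(3,10): Negative (3+10 = 13).
(6,6): Positive (6+6 = 12).

Positive, Positive, Positive, Negative, Positive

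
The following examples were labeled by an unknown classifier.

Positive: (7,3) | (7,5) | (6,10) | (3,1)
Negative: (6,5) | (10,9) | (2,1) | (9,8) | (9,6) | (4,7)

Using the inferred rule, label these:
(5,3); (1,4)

All 'Positive' examples share one property — sum is even — and every 'Negative' example lacks it.
(5,3) → 5+3 = 8 → Positive. (1,4) → 1+4 = 5 → Negative.

Positive, Negative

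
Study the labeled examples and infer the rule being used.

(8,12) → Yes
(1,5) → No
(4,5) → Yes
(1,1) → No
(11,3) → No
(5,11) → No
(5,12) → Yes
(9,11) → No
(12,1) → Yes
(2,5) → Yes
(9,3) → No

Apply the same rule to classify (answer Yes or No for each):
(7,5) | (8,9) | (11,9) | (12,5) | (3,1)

No, Yes, No, Yes, No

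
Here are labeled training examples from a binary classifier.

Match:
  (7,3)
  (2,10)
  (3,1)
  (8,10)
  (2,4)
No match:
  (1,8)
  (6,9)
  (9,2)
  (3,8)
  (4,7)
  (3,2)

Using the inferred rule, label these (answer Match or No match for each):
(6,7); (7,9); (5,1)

No match, Match, Match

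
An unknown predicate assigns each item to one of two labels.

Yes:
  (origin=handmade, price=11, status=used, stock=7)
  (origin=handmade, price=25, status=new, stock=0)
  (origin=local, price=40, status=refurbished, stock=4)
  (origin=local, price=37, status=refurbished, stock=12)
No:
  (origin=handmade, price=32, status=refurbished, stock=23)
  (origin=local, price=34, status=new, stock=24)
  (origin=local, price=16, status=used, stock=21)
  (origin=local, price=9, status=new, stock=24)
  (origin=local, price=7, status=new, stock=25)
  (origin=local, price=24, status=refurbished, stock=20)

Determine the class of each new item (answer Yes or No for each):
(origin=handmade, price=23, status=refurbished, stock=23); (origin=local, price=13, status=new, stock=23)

No, No

The distinguishing property — stock ≤ 12 — holds for all the 'Yes' cases and none of the 'No' cases.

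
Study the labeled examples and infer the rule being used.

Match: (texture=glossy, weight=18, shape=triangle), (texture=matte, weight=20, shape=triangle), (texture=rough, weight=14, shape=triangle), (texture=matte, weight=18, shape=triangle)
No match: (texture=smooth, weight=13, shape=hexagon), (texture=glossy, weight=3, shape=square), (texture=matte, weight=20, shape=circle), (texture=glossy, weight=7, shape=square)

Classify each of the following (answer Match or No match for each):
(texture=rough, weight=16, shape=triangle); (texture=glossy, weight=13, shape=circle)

Match, No match

'Match' ⟺ shape is triangle.
(texture=rough, weight=16, shape=triangle): shape is triangle — matches, so Match.
(texture=glossy, weight=13, shape=circle): shape is circle — does not satisfy this, so No match.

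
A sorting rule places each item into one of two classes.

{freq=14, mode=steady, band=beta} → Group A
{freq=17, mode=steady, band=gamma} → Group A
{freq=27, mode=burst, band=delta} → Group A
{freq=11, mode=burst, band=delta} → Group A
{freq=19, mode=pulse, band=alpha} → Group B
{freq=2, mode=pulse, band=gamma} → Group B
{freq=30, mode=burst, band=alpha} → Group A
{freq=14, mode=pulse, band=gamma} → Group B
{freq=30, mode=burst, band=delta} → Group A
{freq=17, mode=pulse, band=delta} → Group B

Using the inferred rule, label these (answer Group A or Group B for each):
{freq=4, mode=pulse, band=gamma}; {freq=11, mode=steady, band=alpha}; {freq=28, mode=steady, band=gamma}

Group B, Group A, Group A

The classifier is using: mode is not pulse.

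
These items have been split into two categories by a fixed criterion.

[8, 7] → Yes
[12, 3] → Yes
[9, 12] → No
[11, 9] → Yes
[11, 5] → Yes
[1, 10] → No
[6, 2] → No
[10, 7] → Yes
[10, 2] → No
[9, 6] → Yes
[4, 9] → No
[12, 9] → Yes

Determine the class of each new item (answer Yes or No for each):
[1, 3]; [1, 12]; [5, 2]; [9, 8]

The rule appears to be: first > second AND sum ≥ 13.

No, No, No, Yes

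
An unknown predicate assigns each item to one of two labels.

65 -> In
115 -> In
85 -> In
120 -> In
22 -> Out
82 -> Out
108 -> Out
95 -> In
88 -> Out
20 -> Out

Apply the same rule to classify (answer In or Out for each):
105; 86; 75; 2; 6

The common property of the 'In' items is: odd OR multiple of 15. No 'Out' item has it.
105 → 105 is odd, 105 = 15·7 → In. 86 → 86 is even, 86 = 15·5 + 11 → Out. 75 → 75 is odd, 75 = 15·5 → In. 2 → 2 is even, 2 = 15·0 + 2 → Out. 6 → 6 is even, 6 = 15·0 + 6 → Out.

In, Out, In, Out, Out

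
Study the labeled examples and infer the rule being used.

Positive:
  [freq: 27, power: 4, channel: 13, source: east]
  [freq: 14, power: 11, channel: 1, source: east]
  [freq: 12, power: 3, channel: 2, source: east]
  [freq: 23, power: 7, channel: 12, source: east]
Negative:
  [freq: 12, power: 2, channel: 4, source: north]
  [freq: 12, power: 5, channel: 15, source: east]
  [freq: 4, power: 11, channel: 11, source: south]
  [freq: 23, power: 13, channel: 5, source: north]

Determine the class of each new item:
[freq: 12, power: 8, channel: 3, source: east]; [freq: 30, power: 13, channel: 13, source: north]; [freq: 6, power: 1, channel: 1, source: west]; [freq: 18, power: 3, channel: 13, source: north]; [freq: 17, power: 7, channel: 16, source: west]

The common property of the 'Positive' items is: source is east AND channel ≤ 13. No 'Negative' item has it.

Positive, Negative, Negative, Negative, Negative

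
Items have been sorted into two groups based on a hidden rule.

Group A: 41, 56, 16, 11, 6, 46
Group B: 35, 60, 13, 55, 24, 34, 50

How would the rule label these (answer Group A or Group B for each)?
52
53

Group B, Group B

The simplest hypothesis consistent with all the labels is: ≡ 1 (mod 5).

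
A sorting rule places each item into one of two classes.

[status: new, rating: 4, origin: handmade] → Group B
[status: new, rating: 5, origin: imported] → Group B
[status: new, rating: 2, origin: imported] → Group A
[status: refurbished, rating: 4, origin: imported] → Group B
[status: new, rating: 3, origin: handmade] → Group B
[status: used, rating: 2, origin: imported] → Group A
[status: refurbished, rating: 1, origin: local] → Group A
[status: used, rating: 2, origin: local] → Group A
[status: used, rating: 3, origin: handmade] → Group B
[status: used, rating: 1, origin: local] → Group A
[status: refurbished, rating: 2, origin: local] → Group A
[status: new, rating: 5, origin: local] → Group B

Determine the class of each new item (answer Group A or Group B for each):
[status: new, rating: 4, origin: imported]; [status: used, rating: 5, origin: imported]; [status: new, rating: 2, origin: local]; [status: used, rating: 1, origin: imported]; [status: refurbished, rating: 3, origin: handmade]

Group B, Group B, Group A, Group A, Group B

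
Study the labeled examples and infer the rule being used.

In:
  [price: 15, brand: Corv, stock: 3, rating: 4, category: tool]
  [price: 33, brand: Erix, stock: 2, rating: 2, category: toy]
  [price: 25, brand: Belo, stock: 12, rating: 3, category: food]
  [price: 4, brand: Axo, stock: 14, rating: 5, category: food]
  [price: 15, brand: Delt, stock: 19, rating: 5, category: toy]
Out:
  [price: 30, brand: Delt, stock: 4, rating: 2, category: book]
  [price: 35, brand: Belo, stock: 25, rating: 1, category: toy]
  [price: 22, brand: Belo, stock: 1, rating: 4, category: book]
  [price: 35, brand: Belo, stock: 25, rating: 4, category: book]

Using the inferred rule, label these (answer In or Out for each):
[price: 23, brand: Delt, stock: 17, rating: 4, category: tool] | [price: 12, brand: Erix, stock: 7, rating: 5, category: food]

Rule: category is not book AND price ≤ 33. This holds for each 'In' example and fails for each 'Out' one.
[price: 23, brand: Delt, stock: 17, rating: 4, category: tool]: category is tool, price = 23, satisfies this → In. [price: 12, brand: Erix, stock: 7, rating: 5, category: food]: category is food, price = 12, satisfies this → In.

In, In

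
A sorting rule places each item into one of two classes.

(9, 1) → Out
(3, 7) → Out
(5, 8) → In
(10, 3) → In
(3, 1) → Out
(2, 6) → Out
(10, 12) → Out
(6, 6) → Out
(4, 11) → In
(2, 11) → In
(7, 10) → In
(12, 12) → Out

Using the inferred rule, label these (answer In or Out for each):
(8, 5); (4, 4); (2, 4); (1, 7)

In, Out, Out, Out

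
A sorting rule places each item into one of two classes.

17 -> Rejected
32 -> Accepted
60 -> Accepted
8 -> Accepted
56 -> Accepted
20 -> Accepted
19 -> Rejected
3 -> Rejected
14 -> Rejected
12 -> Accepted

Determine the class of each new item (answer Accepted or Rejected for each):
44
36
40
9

The simplest hypothesis consistent with all the labels is: multiple of 4.
44: Accepted (44 = 4·11). 36: Accepted (36 = 4·9). 40: Accepted (40 = 4·10). 9: Rejected (9 = 4·2 + 1).

Accepted, Accepted, Accepted, Rejected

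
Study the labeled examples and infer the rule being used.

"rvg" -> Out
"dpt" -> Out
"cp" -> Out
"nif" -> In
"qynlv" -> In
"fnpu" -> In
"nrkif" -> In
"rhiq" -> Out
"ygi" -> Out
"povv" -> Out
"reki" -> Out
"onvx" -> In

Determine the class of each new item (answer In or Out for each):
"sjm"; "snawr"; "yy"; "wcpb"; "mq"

Comparing the two groups points to one rule — contains 'n'.
"sjm" — no 'n', hence Out. "snawr" — has 'n', hence In. "yy" — no 'n', hence Out. "wcpb" — no 'n', hence Out. "mq" — no 'n', hence Out.

Out, In, Out, Out, Out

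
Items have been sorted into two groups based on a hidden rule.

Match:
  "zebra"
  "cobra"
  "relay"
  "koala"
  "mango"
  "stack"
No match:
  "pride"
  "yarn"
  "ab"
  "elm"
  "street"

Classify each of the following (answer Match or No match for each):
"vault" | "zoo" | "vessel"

The common property of the 'Match' items is: odd length AND contains 'a'. No 'No match' item has it.

Match, No match, No match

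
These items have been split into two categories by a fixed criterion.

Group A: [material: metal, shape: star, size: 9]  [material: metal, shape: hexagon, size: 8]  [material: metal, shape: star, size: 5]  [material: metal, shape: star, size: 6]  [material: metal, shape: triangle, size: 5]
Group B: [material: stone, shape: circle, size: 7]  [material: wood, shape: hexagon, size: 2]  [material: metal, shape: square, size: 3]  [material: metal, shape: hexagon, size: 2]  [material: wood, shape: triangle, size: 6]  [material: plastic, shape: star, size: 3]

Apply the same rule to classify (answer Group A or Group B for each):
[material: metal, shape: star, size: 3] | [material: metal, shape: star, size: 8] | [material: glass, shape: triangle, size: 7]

One predicate separates the groups cleanly: material is metal AND size ≥ 5.
[material: metal, shape: star, size: 3]: material is metal, size = 3 — doesn't qualify, so Group B. [material: metal, shape: star, size: 8]: material is metal, size = 8 — qualifies, so Group A. [material: glass, shape: triangle, size: 7]: material is glass, size = 7 — doesn't qualify, so Group B.

Group B, Group A, Group B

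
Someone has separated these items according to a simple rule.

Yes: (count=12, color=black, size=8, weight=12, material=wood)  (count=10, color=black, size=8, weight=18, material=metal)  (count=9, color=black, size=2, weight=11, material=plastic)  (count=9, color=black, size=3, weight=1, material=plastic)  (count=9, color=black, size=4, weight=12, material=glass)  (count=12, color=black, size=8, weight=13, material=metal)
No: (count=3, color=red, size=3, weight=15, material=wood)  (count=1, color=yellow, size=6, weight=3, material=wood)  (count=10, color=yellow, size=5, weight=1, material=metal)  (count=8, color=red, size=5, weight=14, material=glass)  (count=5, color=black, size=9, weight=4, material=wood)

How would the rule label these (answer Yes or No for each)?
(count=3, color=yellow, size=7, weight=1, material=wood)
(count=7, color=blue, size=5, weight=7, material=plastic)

Every 'Yes' example satisfies: color is black AND size ≤ 8. None of the 'No' examples do.
No: (count=3, color=yellow, size=7, weight=1, material=wood), since color is yellow, size = 7. No: (count=7, color=blue, size=5, weight=7, material=plastic), since color is blue, size = 5.

No, No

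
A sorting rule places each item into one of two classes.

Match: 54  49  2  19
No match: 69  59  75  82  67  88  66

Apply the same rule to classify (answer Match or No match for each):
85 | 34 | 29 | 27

Every 'Match' example satisfies: at most 54. None of the 'No match' examples do.

No match, Match, Match, Match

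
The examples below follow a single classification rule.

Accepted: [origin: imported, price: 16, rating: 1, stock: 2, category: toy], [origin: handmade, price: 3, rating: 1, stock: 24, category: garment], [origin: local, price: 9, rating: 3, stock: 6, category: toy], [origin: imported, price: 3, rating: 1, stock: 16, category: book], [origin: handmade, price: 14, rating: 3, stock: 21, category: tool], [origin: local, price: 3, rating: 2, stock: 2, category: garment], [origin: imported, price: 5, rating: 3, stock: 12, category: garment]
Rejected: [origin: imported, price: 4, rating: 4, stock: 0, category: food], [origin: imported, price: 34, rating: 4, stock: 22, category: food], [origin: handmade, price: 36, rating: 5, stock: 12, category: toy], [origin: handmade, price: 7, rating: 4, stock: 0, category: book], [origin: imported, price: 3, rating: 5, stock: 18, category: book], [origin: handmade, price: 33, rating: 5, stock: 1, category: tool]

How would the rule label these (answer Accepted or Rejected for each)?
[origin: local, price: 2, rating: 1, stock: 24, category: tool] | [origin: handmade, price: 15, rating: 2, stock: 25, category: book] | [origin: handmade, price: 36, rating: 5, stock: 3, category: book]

The distinguishing property — rating ≤ 3 — holds for all the 'Accepted' cases and none of the 'Rejected' cases.
Accepted: [origin: local, price: 2, rating: 1, stock: 24, category: tool], since rating = 1.
Accepted: [origin: handmade, price: 15, rating: 2, stock: 25, category: book], since rating = 2.
Rejected: [origin: handmade, price: 36, rating: 5, stock: 3, category: book], since rating = 5.

Accepted, Accepted, Rejected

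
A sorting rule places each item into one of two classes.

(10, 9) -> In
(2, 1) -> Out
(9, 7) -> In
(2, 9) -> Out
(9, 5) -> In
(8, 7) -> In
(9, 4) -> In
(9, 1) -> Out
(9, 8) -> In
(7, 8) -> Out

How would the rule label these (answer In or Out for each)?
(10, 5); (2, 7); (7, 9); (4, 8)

In, Out, Out, Out

The distinguishing property — first > second AND sum ≥ 11 — holds for all the 'In' cases and none of the 'Out' cases.
(10, 5) → 10 > 5, 10+5 = 15 → In.
(2, 7) → 2 < 7, 2+7 = 9 → Out.
(7, 9) → 7 < 9, 7+9 = 16 → Out.
(4, 8) → 4 < 8, 4+8 = 12 → Out.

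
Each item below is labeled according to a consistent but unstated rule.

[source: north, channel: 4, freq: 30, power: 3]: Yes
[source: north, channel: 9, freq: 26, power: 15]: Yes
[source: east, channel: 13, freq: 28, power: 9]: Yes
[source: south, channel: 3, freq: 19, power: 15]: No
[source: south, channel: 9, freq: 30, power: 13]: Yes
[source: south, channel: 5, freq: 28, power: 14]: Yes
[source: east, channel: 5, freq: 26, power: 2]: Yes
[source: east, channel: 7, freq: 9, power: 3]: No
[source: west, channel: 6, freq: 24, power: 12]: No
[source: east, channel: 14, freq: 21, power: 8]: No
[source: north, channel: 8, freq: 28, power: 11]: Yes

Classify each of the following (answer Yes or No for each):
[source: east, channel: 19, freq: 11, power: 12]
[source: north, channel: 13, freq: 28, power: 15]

No, Yes

All 'Yes' examples share one property — freq ≥ 26 — and every 'No' example lacks it.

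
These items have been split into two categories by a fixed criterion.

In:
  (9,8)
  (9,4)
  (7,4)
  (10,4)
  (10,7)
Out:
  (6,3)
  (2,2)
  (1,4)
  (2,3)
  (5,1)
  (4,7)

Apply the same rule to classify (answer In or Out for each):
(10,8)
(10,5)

In, In

Rule: first ≥ 7. This holds for each 'In' example and fails for each 'Out' one.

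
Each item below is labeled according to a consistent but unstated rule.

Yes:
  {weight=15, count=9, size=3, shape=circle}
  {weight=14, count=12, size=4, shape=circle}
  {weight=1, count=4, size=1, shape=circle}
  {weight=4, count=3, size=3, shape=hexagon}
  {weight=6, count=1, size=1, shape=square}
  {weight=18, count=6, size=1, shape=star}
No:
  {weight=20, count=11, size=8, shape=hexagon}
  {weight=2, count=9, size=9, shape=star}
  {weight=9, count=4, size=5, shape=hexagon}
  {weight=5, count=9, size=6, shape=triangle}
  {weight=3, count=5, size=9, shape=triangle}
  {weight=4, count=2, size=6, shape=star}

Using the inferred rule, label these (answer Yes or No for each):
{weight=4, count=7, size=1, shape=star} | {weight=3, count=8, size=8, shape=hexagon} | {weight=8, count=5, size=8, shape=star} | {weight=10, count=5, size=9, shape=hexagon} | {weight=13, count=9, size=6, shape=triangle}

'Yes' ⟺ size ≤ 4.
Yes: {weight=4, count=7, size=1, shape=star}, since size = 1.
No: {weight=3, count=8, size=8, shape=hexagon}, since size = 8.
No: {weight=8, count=5, size=8, shape=star}, since size = 8.
No: {weight=10, count=5, size=9, shape=hexagon}, since size = 9.
No: {weight=13, count=9, size=6, shape=triangle}, since size = 6.

Yes, No, No, No, No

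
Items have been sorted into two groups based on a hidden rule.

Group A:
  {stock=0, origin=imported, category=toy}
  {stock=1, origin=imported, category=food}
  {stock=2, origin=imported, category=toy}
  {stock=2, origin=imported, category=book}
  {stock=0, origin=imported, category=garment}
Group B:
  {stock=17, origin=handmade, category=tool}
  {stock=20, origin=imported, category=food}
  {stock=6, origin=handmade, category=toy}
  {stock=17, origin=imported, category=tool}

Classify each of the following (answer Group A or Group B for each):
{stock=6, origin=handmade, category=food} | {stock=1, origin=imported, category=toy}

The classifier is using: stock ≤ 2.

Group B, Group A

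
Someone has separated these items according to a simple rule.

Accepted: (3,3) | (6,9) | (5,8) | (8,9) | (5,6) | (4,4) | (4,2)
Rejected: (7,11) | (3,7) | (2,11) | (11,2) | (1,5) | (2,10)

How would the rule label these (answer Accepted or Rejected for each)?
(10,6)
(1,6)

Rejected, Rejected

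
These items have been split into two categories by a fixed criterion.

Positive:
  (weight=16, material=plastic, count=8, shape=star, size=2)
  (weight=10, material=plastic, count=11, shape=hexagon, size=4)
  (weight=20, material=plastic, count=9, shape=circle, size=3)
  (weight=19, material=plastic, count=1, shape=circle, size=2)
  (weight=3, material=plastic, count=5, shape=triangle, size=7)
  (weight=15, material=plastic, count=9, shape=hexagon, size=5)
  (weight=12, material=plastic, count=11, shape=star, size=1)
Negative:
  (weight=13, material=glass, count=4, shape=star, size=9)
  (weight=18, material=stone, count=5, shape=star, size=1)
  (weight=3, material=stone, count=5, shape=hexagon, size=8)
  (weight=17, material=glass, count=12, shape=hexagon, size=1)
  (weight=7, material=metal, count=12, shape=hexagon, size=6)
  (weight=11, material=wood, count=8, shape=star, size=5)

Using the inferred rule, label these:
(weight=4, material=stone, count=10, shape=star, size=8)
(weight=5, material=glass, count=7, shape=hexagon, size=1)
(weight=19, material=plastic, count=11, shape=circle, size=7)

Negative, Negative, Positive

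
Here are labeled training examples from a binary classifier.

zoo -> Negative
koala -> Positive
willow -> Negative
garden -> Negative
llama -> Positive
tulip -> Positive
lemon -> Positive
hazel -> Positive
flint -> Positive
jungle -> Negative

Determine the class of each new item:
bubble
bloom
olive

Negative, Positive, Positive

The distinguishing property — length 5 — holds for all the 'Positive' cases and none of the 'Negative' cases.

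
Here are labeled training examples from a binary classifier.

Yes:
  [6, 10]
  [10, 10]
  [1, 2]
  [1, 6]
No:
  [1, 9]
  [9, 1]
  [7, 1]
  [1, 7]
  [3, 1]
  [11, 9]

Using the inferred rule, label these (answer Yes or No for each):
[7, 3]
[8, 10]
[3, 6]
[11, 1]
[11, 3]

The distinguishing property — second is even — holds for all the 'Yes' cases and none of the 'No' cases.
[7, 3]: second 3 — does not satisfy this, so No.
[8, 10]: second 10 — meets the rule, so Yes.
[3, 6]: second 6 — meets the rule, so Yes.
[11, 1]: second 1 — does not satisfy this, so No.
[11, 3]: second 3 — does not satisfy this, so No.

No, Yes, Yes, No, No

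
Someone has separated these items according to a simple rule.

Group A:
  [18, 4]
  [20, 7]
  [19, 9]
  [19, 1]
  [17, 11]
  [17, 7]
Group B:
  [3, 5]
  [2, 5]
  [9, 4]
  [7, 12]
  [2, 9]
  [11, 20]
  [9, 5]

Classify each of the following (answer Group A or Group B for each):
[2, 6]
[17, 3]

The common property of the 'Group A' items is: first ≥ 12. No 'Group B' item has it.

Group B, Group A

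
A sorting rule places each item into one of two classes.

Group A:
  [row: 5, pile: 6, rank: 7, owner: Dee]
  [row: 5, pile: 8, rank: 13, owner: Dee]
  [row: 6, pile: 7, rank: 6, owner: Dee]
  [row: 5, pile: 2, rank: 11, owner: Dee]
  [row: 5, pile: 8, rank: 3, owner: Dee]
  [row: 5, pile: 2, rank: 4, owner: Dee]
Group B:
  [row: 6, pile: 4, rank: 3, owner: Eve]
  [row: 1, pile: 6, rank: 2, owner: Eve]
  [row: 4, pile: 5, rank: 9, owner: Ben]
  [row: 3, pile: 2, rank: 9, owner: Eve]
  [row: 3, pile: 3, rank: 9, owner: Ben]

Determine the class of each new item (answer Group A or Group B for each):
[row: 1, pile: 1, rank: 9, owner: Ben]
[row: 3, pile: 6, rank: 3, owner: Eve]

The distinguishing property — owner is Dee — holds for all the 'Group A' cases and none of the 'Group B' cases.
[row: 1, pile: 1, rank: 9, owner: Ben]: Group B (owner is Ben). [row: 3, pile: 6, rank: 3, owner: Eve]: Group B (owner is Eve).

Group B, Group B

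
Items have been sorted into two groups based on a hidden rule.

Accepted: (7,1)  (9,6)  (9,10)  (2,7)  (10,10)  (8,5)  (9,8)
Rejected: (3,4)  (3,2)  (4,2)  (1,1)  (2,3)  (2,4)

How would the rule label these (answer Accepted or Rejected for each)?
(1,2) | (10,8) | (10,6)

One predicate separates the groups cleanly: sum ≥ 8.
(1,2): 1+2 = 3 — fails the rule, so Rejected.
(10,8): 10+8 = 18 — fits, so Accepted.
(10,6): 10+6 = 16 — fits, so Accepted.

Rejected, Accepted, Accepted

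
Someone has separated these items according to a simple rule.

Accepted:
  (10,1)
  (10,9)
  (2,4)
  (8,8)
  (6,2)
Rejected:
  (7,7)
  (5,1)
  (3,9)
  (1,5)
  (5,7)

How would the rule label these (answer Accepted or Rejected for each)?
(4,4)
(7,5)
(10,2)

A rule that fits every label: first is even — true of each 'Accepted' example, false of each 'Rejected' one.

Accepted, Rejected, Accepted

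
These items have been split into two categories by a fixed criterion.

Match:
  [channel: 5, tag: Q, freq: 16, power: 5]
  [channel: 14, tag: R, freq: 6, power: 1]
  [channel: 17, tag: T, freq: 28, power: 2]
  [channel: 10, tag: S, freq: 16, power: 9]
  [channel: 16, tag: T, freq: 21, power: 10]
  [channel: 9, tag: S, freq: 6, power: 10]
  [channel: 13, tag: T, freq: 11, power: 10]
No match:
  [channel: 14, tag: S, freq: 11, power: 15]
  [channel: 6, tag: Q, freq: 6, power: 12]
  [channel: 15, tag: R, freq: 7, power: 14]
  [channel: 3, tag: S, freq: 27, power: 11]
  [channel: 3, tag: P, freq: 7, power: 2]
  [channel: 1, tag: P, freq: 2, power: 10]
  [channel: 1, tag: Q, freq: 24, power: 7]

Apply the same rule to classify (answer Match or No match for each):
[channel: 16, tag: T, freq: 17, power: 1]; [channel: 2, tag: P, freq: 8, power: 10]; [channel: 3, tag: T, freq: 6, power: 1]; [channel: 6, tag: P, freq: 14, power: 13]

The distinguishing property — channel ≥ 5 AND power ≤ 10 — holds for all the 'Match' cases and none of the 'No match' cases.
[channel: 16, tag: T, freq: 17, power: 1] → channel = 16, power = 1 → Match. [channel: 2, tag: P, freq: 8, power: 10] → channel = 2, power = 10 → No match. [channel: 3, tag: T, freq: 6, power: 1] → channel = 3, power = 1 → No match. [channel: 6, tag: P, freq: 14, power: 13] → channel = 6, power = 13 → No match.

Match, No match, No match, No match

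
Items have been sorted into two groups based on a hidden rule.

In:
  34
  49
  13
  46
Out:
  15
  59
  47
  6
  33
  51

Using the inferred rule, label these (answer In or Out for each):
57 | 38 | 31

Out, Out, In

A rule that fits every label: ≡ 1 (mod 3) — true of each 'In' example, false of each 'Out' one.
57: 57 mod 3 = 0 — doesn't qualify, so Out. 38: 38 mod 3 = 2 — doesn't qualify, so Out. 31: 31 mod 3 = 1 — matches, so In.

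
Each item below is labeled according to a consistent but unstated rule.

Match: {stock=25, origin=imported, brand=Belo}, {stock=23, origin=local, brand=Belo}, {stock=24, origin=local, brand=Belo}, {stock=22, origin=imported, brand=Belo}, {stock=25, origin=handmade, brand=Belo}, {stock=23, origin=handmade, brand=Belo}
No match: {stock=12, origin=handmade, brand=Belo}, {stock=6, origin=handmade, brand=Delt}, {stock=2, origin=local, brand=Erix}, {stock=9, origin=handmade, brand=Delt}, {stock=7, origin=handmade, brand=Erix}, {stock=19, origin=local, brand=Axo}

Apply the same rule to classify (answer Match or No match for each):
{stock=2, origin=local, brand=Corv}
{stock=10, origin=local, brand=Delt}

No match, No match

Every 'Match' example satisfies: stock ≥ 22. None of the 'No match' examples do.
{stock=2, origin=local, brand=Corv} — stock = 2, hence No match. {stock=10, origin=local, brand=Delt} — stock = 10, hence No match.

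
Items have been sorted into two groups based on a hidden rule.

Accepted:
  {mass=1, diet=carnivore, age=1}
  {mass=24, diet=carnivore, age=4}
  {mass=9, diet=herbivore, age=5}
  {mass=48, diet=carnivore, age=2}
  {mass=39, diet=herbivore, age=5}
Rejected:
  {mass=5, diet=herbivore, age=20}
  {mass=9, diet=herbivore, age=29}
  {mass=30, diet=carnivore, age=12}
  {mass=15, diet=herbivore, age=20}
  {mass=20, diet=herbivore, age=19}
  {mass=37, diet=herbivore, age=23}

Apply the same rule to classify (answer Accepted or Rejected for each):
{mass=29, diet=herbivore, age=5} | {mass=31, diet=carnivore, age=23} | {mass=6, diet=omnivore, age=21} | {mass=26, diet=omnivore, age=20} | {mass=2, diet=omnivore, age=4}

The common property of the 'Accepted' items is: age ≤ 5. No 'Rejected' item has it.
{mass=29, diet=herbivore, age=5} — age = 5, hence Accepted.
{mass=31, diet=carnivore, age=23} — age = 23, hence Rejected.
{mass=6, diet=omnivore, age=21} — age = 21, hence Rejected.
{mass=26, diet=omnivore, age=20} — age = 20, hence Rejected.
{mass=2, diet=omnivore, age=4} — age = 4, hence Accepted.

Accepted, Rejected, Rejected, Rejected, Accepted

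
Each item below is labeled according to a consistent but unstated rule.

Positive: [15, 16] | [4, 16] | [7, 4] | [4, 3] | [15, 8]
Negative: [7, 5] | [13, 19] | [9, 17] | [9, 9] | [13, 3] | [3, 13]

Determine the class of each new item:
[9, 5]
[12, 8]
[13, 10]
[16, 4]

Negative, Positive, Positive, Positive

Looking at the examples, the only property every 'Positive' case has and every 'Negative' case lacks is: product is even.
[9, 5]: 9·5 = 45 — doesn't match, so Negative.
[12, 8]: 12·8 = 96 — satisfies this, so Positive.
[13, 10]: 13·10 = 130 — satisfies this, so Positive.
[16, 4]: 16·4 = 64 — satisfies this, so Positive.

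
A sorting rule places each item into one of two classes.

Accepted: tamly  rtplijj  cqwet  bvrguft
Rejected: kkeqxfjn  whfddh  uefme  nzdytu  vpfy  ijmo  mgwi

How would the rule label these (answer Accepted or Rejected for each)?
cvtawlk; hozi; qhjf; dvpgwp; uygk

The classifier is using: odd length AND contains 't'.
cvtawlk: length 7, has 't' — has this property, so Accepted.
hozi: length 4, no 't' — lacks this property, so Rejected.
qhjf: length 4, no 't' — lacks this property, so Rejected.
dvpgwp: length 6, no 't' — lacks this property, so Rejected.
uygk: length 4, no 't' — lacks this property, so Rejected.

Accepted, Rejected, Rejected, Rejected, Rejected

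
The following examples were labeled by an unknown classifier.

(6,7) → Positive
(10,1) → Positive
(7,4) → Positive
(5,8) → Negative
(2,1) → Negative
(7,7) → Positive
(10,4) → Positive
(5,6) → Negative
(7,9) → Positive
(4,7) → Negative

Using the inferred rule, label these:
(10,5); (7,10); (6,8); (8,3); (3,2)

All 'Positive' examples share one property — first ≥ 6 — and every 'Negative' example lacks it.

Positive, Positive, Positive, Positive, Negative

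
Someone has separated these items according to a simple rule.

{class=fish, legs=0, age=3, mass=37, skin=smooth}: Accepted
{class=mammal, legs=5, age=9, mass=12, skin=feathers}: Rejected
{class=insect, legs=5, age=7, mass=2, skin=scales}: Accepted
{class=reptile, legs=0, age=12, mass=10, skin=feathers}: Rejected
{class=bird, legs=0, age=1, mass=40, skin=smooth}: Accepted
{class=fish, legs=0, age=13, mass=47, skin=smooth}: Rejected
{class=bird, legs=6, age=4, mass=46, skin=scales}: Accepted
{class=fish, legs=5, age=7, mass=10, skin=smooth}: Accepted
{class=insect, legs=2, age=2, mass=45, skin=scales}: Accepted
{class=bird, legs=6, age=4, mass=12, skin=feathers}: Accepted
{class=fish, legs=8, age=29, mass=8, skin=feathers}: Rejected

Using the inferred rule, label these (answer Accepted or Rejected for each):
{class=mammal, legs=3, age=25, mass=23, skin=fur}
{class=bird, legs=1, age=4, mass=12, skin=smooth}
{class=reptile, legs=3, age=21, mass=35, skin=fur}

Rejected, Accepted, Rejected

The rule appears to be: age ≤ 7.
Rejected: {class=mammal, legs=3, age=25, mass=23, skin=fur}, since age = 25. Accepted: {class=bird, legs=1, age=4, mass=12, skin=smooth}, since age = 4. Rejected: {class=reptile, legs=3, age=21, mass=35, skin=fur}, since age = 21.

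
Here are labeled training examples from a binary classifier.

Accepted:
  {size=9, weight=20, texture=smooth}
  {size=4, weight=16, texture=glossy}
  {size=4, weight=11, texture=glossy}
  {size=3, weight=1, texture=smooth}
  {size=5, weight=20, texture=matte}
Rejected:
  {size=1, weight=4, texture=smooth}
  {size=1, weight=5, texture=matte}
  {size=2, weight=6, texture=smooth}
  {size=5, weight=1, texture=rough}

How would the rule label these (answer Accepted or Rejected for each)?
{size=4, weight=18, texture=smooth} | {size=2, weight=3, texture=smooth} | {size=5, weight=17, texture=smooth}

Accepted, Rejected, Accepted

One predicate separates the groups cleanly: size = 3 OR weight ≥ 11.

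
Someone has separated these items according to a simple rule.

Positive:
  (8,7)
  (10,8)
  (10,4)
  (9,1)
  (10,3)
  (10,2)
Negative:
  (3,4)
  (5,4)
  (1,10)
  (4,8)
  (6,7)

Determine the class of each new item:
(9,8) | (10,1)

Positive, Positive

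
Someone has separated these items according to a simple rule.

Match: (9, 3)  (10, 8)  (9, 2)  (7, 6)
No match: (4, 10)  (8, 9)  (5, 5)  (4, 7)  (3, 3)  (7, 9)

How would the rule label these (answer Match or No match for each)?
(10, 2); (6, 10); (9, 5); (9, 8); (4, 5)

Match, No match, Match, Match, No match

'Match' ⟺ first > second.
(10, 2): 10 > 2 — meets the rule, so Match. (6, 10): 6 < 10 — doesn't match, so No match. (9, 5): 9 > 5 — meets the rule, so Match. (9, 8): 9 > 8 — meets the rule, so Match. (4, 5): 4 < 5 — doesn't match, so No match.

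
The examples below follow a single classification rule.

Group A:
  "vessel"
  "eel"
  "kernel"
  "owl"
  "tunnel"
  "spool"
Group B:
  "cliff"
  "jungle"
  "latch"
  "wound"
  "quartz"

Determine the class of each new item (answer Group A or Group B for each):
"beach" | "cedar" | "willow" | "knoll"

Group B, Group B, Group B, Group A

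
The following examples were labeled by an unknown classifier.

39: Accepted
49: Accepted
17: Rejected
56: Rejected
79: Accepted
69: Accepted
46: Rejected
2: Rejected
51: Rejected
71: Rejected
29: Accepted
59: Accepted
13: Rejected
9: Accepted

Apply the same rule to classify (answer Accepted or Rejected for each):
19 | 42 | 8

The distinguishing property — ends in digit 9 — holds for all the 'Accepted' cases and none of the 'Rejected' cases.
19 — last digit 9, hence Accepted.
42 — last digit 2, hence Rejected.
8 — last digit 8, hence Rejected.

Accepted, Rejected, Rejected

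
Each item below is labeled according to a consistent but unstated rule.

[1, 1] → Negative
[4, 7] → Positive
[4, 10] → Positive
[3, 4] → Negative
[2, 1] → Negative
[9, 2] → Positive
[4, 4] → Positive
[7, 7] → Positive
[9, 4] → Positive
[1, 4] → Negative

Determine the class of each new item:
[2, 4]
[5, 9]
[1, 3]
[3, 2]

Negative, Positive, Negative, Negative

The distinguishing property — sum ≥ 8 — holds for all the 'Positive' cases and none of the 'Negative' cases.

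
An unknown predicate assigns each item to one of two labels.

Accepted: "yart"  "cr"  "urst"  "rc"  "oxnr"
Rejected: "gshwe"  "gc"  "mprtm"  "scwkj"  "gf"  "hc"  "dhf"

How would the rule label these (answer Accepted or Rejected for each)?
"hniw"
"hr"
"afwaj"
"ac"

The rule appears to be: even length AND contains 'r'.
"hniw": length 4, no 'r', does not fit → Rejected. "hr": length 2, has 'r', qualifies → Accepted. "afwaj": length 5, no 'r', does not fit → Rejected. "ac": length 2, no 'r', does not fit → Rejected.

Rejected, Accepted, Rejected, Rejected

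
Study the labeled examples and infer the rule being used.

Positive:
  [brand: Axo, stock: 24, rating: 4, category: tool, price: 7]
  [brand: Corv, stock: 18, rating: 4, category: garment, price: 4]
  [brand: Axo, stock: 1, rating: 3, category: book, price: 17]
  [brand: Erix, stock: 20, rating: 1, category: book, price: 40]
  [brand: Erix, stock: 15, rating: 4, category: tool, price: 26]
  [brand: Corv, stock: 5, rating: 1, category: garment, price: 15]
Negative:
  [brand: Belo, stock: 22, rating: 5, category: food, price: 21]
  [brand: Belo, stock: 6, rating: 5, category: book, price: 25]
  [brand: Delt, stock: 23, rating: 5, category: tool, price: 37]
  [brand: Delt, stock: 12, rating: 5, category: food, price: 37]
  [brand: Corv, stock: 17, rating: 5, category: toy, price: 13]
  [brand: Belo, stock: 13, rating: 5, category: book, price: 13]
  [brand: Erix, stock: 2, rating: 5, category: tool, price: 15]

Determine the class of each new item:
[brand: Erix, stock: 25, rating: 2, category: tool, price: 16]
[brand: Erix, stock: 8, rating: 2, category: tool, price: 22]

Positive, Positive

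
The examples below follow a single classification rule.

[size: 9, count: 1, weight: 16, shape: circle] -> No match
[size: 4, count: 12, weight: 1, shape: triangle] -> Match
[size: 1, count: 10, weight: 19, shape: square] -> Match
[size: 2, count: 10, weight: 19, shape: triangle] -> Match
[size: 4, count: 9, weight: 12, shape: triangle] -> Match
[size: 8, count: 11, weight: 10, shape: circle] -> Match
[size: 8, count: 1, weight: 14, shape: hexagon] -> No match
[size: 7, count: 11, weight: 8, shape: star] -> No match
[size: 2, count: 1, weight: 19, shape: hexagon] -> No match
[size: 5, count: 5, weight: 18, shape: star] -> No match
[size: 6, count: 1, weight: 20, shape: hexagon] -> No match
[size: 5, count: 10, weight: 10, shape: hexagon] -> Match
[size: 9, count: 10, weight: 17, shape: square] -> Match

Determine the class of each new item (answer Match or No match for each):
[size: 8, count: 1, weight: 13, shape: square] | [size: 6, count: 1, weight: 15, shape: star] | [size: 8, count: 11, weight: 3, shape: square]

The pattern is that an item is 'Match' exactly when: size ≠ 7 AND count ≥ 9.
[size: 8, count: 1, weight: 13, shape: square]: size = 8, count = 1 — lacks this property, so No match. [size: 6, count: 1, weight: 15, shape: star]: size = 6, count = 1 — lacks this property, so No match. [size: 8, count: 11, weight: 3, shape: square]: size = 8, count = 11 — checks out, so Match.

No match, No match, Match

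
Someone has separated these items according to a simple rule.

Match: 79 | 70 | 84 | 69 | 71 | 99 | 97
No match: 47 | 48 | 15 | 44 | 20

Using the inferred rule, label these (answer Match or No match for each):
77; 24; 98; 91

A rule that fits every label: at least 69 — true of each 'Match' example, false of each 'No match' one.
77: 77 ≥ 69 — checks out, so Match. 24: 24 < 69 — fails the rule, so No match. 98: 98 ≥ 69 — checks out, so Match. 91: 91 ≥ 69 — checks out, so Match.

Match, No match, Match, Match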